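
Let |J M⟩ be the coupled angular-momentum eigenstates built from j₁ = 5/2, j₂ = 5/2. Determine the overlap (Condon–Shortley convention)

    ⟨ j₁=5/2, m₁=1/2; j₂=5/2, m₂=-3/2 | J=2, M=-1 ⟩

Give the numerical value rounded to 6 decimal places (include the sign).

−√(1/7) ≈ -0.377964

j₁+j₂−J=3  J+j₁−j₂=2  J−j₁+j₂=2  j₁+j₂+J+1=8
(j₁±m₁, j₂±m₂, J±M) = (3,2,1,4,1,3)
P² = 36/7
sum k=0..1:
  [0] +1/12 = 1/12
  [1] −1/4 = -1/4
S = -1/6
C² = P²·S² = 1/7 ; C = -0.377964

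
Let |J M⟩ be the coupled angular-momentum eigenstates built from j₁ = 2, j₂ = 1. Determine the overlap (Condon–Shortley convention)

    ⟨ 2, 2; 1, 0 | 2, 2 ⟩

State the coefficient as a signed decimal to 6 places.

j₁+j₂−J=1  J+j₁−j₂=3  J−j₁+j₂=1  j₁+j₂+J+1=6
(j₁±m₁, j₂±m₂, J±M) = (4,0,1,1,4,0)
P² = 24
sum k=0..0:
  [0] +1/6 = 1/6
S = 1/6
C² = P²·S² = 2/3 ; C = +0.816497

+0.816497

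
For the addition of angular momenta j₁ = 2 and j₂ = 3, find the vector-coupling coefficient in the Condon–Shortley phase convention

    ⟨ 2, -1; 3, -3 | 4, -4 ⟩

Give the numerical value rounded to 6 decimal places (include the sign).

j₁+j₂−J=1  J+j₁−j₂=3  J−j₁+j₂=5  j₁+j₂+J+1=10
(j₁±m₁, j₂±m₂, J±M) = (1,3,0,6,0,8)
P² = 311040
sum k=0..0:
  [0] +1/720 = 1/720
S = 1/720
C² = P²·S² = 3/5 ; C = +0.774597

+√(3/5) ≈ +0.774597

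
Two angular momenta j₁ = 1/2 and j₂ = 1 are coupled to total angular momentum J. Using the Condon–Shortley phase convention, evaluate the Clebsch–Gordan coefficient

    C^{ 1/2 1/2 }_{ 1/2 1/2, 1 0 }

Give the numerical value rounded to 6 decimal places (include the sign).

√[2·1!0!1!/3! · 1!0!1!1!1!0!] = √(1/3)
  +(−1)^0/∏(0,1,0,1,0,0)! = 1  (running 1)
⟨..|..⟩ = √(1/3)·(1) = +0.577350

+0.577350  (= +√(1/3))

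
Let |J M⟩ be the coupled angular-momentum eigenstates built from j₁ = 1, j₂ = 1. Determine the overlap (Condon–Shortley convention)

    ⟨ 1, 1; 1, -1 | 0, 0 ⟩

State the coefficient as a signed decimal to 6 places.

j₁+j₂−J=2  J+j₁−j₂=0  J−j₁+j₂=0  j₁+j₂+J+1=3
(j₁±m₁, j₂±m₂, J±M) = (2,0,0,2,0,0)
P² = 4/3
sum k=0..0:
  [0] +1/2 = 1/2
S = 1/2
C² = P²·S² = 1/3 ; C = +0.577350

+√(1/3) ≈ +0.577350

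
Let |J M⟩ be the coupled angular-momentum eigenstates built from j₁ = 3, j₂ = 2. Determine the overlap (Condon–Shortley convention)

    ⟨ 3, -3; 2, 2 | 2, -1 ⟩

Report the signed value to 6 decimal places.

triangle: 3!·3!·1!/8! = 36/40320
(j±m)!: 0!·6!·4!·0!·1!·3! = 103680
prefactor² = (2J+1)·Δ·N² = 3240/7
  k=3: −1/(3!·0!·3!·1!·0!·0!) = -1/36
Σ = -1/36  ⇒  CG² = 3240/7·(-1/36)² = 5/14
CG = −√(5/14) = -0.597614

−√(5/14) = -0.597614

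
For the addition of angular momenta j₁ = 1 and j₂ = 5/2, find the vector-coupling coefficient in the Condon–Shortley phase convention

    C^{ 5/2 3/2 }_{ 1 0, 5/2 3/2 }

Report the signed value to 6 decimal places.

triangle: 1!×1!×4!/7! = 24/5040
(j±m)!: 1!×1!×4!×1!×4!×1! = 576
prefactor² = (2J+1)×Δ×N² = 576/35
  k=0: +1/(0!×1!×1!×4!×0!×0!) = 1/24
  k=1: −1/(1!×0!×0!×3!×1!×1!) = -1/6
Σ = -1/8  ⇒  CG² = 576/35×(-1/8)² = 9/35
CG = −√(9/35) = -0.507093

-0.507093  (= −√(9/35))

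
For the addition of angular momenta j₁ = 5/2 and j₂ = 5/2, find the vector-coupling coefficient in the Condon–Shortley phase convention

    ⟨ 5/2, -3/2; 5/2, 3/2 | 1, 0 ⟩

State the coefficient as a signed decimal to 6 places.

-0.358569

j₁+j₂−J=4  J+j₁−j₂=1  J−j₁+j₂=1  j₁+j₂+J+1=7
(j₁±m₁, j₂±m₂, J±M) = (1,4,4,1,1,1)
P² = 288/35
sum k=3..4:
  [3] −1/6 = -1/6
  [4] +1/24 = 1/24
S = -1/8
C² = P²·S² = 9/70 ; C = -0.358569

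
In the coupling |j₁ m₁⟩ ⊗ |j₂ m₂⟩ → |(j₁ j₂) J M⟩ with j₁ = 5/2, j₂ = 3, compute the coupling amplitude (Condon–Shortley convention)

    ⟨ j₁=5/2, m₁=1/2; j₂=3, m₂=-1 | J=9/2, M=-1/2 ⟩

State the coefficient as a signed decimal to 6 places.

√[10·1!4!5!/11! · 3!2!2!4!4!5!] = √(92160/77)
  +(−1)^0/∏(0,1,2,2,2,3)! = 1/48  (running 1/48)
  +(−1)^1/∏(1,0,1,1,3,4)! = -1/144  (running 1/72)
⟨..|..⟩ = √(92160/77)·(1/72) = +0.480500

+√(160/693) ≈ +0.480500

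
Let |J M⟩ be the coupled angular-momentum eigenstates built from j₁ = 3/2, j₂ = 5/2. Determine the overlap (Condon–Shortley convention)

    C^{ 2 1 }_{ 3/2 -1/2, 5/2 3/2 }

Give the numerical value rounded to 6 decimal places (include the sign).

+√(1/42) = +0.154303

j₁+j₂−J=2  J+j₁−j₂=1  J−j₁+j₂=3  j₁+j₂+J+1=7
(j₁±m₁, j₂±m₂, J±M) = (1,2,4,1,3,1)
P² = 24/7
sum k=1..2:
  [1] −1/6 = -1/6
  [2] +1/4 = 1/4
S = 1/12
C² = P²·S² = 1/42 ; C = +0.154303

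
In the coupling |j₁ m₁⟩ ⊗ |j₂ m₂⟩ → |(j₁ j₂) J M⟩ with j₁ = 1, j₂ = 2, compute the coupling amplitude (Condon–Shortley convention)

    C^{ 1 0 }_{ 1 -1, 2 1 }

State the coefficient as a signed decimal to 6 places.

+√(3/10) ≈ +0.547723

j₁+j₂−J=2  J+j₁−j₂=0  J−j₁+j₂=2  j₁+j₂+J+1=5
(j₁±m₁, j₂±m₂, J±M) = (0,2,3,1,1,1)
P² = 6/5
sum k=2..2:
  [2] +1/2 = 1/2
S = 1/2
C² = P²·S² = 3/10 ; C = +0.547723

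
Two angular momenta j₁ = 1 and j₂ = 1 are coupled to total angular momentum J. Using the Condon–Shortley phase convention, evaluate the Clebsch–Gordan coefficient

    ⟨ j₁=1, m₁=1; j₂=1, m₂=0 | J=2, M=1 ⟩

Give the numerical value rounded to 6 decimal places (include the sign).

+√(1/2) ≈ +0.707107

√[5·0!2!2!/5! · 2!0!1!1!3!1!] = √(2)
  +(−1)^0/∏(0,0,0,1,2,1)! = 1/2  (running 1/2)
⟨..|..⟩ = √(2)·(1/2) = +0.707107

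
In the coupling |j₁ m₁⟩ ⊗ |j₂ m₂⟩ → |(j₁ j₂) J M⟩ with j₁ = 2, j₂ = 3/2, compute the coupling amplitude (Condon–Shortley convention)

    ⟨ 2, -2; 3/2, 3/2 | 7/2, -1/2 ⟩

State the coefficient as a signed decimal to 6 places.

+0.169031  (= +√(1/35))

j₁+j₂−J=0  J+j₁−j₂=4  J−j₁+j₂=3  j₁+j₂+J+1=8
(j₁±m₁, j₂±m₂, J±M) = (0,4,3,0,3,4)
P² = 20736/35
sum k=0..0:
  [0] +1/144 = 1/144
S = 1/144
C² = P²·S² = 1/35 ; C = +0.169031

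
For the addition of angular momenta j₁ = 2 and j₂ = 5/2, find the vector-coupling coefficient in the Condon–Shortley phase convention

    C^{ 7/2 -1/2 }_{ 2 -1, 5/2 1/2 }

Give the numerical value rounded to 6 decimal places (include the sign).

-0.557773

j₁+j₂−J=1  J+j₁−j₂=3  J−j₁+j₂=4  j₁+j₂+J+1=9
(j₁±m₁, j₂±m₂, J±M) = (1,3,3,2,3,4)
P² = 1152/35
sum k=0..1:
  [0] +1/36 = 1/36
  [1] −1/8 = -1/8
S = -7/72
C² = P²·S² = 14/45 ; C = -0.557773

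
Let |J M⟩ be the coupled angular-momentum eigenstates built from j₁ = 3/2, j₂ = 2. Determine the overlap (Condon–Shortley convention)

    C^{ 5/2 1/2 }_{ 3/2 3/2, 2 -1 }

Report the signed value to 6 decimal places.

+√(27/70) = +0.621059

j₁+j₂−J=1  J+j₁−j₂=2  J−j₁+j₂=3  j₁+j₂+J+1=7
(j₁±m₁, j₂±m₂, J±M) = (3,0,1,3,3,2)
P² = 216/35
sum k=0..0:
  [0] +1/4 = 1/4
S = 1/4
C² = P²·S² = 27/70 ; C = +0.621059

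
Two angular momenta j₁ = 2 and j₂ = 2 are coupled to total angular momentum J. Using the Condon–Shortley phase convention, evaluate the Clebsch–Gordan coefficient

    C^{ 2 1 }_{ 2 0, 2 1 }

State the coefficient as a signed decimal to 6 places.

√[5·2!2!2!/7! · 2!2!3!1!3!1!] = √(8/7)
  +(−1)^1/∏(1,1,1,2,1,0)! = -1/2  (running -1/2)
  +(−1)^2/∏(2,0,0,1,2,1)! = 1/4  (running -1/4)
⟨..|..⟩ = √(8/7)·(-1/4) = -0.267261

−√(1/14) = -0.267261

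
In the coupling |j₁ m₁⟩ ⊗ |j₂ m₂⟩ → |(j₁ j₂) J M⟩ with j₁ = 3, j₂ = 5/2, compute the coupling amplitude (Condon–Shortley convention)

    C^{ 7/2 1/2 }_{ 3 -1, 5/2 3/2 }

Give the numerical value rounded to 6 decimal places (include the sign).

triangle: 2!×4!×3!/10! = 288/3628800
(j±m)!: 2!×4!×4!×1!×4!×3! = 165888
prefactor² = (2J+1)×Δ×N² = 18432/175
  k=1: −1/(1!×1!×3!×3!×1!×0!) = -1/36
  k=2: +1/(2!×0!×2!×2!×2!×1!) = 1/16
Σ = 5/144  ⇒  CG² = 18432/175×5/144² = 8/63
CG = +√(8/63) = +0.356348

+√(8/63) ≈ +0.356348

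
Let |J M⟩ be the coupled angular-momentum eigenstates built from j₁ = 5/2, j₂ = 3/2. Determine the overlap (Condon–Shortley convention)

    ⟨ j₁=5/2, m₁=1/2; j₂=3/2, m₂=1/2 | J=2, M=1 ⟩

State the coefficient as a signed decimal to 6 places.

triangle: 2!*3!*1!/7! = 12/5040
(j±m)!: 3!*2!*2!*1!*3!*1! = 144
prefactor² = (2J+1)*Δ*N² = 12/7
  k=1: −1/(1!*1!*1!*1!*2!*0!) = -1/2
  k=2: +1/(2!*0!*0!*0!*3!*1!) = 1/12
Σ = -5/12  ⇒  CG² = 12/7*(-5/12)² = 25/84
CG = −√(25/84) = -0.545545

−√(25/84) = -0.545545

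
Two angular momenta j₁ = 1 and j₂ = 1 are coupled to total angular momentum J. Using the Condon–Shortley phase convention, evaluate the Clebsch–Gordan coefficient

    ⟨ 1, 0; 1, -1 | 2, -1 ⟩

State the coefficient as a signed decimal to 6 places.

+√(1/2) ≈ +0.707107

triangle: 0!×2!×2!/5! = 4/120
(j±m)!: 1!×1!×0!×2!×1!×3! = 12
prefactor² = (2J+1)×Δ×N² = 2
  k=0: +1/(0!×0!×1!×0!×1!×2!) = 1/2
Σ = 1/2  ⇒  CG² = 2×1/2² = 1/2
CG = +√(1/2) = +0.707107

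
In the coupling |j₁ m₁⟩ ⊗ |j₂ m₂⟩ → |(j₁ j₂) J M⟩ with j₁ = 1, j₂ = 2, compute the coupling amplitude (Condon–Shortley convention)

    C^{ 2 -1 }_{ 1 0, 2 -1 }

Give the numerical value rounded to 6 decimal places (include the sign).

j₁+j₂−J=1  J+j₁−j₂=1  J−j₁+j₂=3  j₁+j₂+J+1=6
(j₁±m₁, j₂±m₂, J±M) = (1,1,1,3,1,3)
P² = 3/2
sum k=0..1:
  [0] +1/2 = 1/2
  [1] −1/6 = -1/6
S = 1/3
C² = P²·S² = 1/6 ; C = +0.408248

+0.408248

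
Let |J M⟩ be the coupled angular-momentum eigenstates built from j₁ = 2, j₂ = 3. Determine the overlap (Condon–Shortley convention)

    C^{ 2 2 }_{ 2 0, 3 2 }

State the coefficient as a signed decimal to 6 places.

√[5·3!1!3!/8! · 2!2!5!1!4!0!] = √(360/7)
  +(−1)^2/∏(2,1,0,3,1,0)! = 1/12  (running 1/12)
⟨..|..⟩ = √(360/7)·(1/12) = +0.597614

+√(5/14) ≈ +0.597614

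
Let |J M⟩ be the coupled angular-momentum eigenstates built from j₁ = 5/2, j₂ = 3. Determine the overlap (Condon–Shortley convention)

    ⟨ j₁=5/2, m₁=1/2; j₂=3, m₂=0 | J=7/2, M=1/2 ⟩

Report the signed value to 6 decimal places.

-0.436436

triangle: 2!×3!×4!/10! = 288/3628800
(j±m)!: 3!×2!×3!×3!×4!×3! = 62208
prefactor² = (2J+1)×Δ×N² = 6912/175
  k=0: +1/(0!×2!×2!×3!×1!×1!) = 1/24
  k=1: −1/(1!×1!×1!×2!×2!×2!) = -1/8
  k=2: +1/(2!×0!×0!×1!×3!×3!) = 1/72
Σ = -5/72  ⇒  CG² = 6912/175×(-5/72)² = 4/21
CG = −√(4/21) = -0.436436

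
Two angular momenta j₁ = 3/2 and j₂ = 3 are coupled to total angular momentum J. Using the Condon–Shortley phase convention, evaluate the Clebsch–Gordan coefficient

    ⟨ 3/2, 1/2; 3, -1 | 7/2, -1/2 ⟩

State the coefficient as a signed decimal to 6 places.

+√(2/7) ≈ +0.534522

triangle: 1!×2!×5!/9! = 240/362880
(j±m)!: 2!×1!×2!×4!×3!×4! = 13824
prefactor² = (2J+1)×Δ×N² = 512/7
  k=0: +1/(0!×1!×1!×2!×1!×3!) = 1/12
  k=1: −1/(1!×0!×0!×1!×2!×4!) = -1/48
Σ = 1/16  ⇒  CG² = 512/7×1/16² = 2/7
CG = +√(2/7) = +0.534522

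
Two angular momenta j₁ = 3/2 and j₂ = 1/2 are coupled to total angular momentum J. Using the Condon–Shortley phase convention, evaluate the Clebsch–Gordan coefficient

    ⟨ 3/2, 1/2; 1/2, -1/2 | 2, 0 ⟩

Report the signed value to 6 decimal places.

√[5·0!3!1!/5! · 2!1!0!1!2!2!] = √(2)
  +(−1)^0/∏(0,0,1,0,2,1)! = 1/2  (running 1/2)
⟨..|..⟩ = √(2)·(1/2) = +0.707107

+0.707107  (= +√(1/2))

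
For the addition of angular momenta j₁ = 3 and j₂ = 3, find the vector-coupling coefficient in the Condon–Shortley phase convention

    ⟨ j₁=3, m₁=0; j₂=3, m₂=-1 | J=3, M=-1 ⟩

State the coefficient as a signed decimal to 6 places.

−√(1/6) = -0.408248

√[7·3!3!3!/10! · 3!3!2!4!2!4!] = √(864/25)
  +(−1)^0/∏(0,3,3,2,0,1)! = 1/72  (running 1/72)
  +(−1)^1/∏(1,2,2,1,1,2)! = -1/8  (running -1/9)
  +(−1)^2/∏(2,1,1,0,2,3)! = 1/24  (running -5/72)
⟨..|..⟩ = √(864/25)·(-5/72) = -0.408248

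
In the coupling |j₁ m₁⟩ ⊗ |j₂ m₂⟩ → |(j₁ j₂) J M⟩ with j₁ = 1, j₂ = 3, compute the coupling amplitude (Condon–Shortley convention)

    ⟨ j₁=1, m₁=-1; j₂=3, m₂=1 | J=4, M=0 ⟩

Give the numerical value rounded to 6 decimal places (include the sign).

+0.462910  (= +√(3/14))

j₁+j₂−J=0  J+j₁−j₂=2  J−j₁+j₂=6  j₁+j₂+J+1=9
(j₁±m₁, j₂±m₂, J±M) = (0,2,4,2,4,4)
P² = 13824/7
sum k=0..0:
  [0] +1/96 = 1/96
S = 1/96
C² = P²·S² = 3/14 ; C = +0.462910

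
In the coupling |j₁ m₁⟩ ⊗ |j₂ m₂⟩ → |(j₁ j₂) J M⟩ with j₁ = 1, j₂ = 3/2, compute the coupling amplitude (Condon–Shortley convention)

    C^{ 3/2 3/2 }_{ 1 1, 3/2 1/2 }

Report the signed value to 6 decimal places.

j₁+j₂−J=1  J+j₁−j₂=1  J−j₁+j₂=2  j₁+j₂+J+1=5
(j₁±m₁, j₂±m₂, J±M) = (2,0,2,1,3,0)
P² = 8/5
sum k=0..0:
  [0] +1/2 = 1/2
S = 1/2
C² = P²·S² = 2/5 ; C = +0.632456

+0.632456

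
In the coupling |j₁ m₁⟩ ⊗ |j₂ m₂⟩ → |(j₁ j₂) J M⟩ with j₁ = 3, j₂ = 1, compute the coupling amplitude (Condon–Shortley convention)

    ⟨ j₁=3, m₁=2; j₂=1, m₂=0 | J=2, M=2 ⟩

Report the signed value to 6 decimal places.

−√(5/21) ≈ -0.487950

√[5·2!4!0!/7! · 5!1!1!1!4!0!] = √(960/7)
  +(−1)^1/∏(1,1,0,0,4,0)! = -1/24  (running -1/24)
⟨..|..⟩ = √(960/7)·(-1/24) = -0.487950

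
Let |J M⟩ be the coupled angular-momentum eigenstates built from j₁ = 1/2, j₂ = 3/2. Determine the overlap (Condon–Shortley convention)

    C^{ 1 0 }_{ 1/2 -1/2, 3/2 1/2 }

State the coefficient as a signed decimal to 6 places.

triangle: 1!×0!×2!/4! = 2/24
(j±m)!: 0!×1!×2!×1!×1!×1! = 2
prefactor² = (2J+1)×Δ×N² = 1/2
  k=1: −1/(1!×0!×0!×1!×0!×1!) = -1
Σ = -1  ⇒  CG² = 1/2×(-1)² = 1/2
CG = −√(1/2) = -0.707107

-0.707107  (= −√(1/2))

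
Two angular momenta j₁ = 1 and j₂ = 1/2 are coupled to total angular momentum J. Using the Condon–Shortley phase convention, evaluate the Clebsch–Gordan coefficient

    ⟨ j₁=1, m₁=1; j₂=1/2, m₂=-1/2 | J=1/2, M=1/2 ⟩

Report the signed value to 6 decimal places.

triangle: 1!·1!·0!/3! = 1/6
(j±m)!: 2!·0!·0!·1!·1!·0! = 2
prefactor² = (2J+1)·Δ·N² = 2/3
  k=0: +1/(0!·1!·0!·0!·1!·0!) = 1
Σ = 1  ⇒  CG² = 2/3·1² = 2/3
CG = +√(2/3) = +0.816497

+√(2/3) ≈ +0.816497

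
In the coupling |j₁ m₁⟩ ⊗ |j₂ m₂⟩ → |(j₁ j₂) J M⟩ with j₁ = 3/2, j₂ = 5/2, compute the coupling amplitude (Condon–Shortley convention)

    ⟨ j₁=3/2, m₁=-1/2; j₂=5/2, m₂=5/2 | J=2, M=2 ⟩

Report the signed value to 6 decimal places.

√[5·2!1!3!/7! · 1!2!5!0!4!0!] = √(480/7)
  +(−1)^2/∏(2,0,0,3,1,0)! = 1/12  (running 1/12)
⟨..|..⟩ = √(480/7)·(1/12) = +0.690066

+0.690066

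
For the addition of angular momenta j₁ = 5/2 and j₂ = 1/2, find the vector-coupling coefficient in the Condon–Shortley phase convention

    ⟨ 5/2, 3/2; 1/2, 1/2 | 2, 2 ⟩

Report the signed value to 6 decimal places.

−√(1/6) ≈ -0.408248

j₁+j₂−J=1  J+j₁−j₂=4  J−j₁+j₂=0  j₁+j₂+J+1=6
(j₁±m₁, j₂±m₂, J±M) = (4,1,1,0,4,0)
P² = 96
sum k=1..1:
  [1] −1/24 = -1/24
S = -1/24
C² = P²·S² = 1/6 ; C = -0.408248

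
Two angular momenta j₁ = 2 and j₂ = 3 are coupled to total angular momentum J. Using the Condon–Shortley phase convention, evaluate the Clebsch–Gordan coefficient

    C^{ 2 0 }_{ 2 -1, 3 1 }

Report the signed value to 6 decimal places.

triangle: 3!·1!·3!/8! = 36/40320
(j±m)!: 1!·3!·4!·2!·2!·2! = 1152
prefactor² = (2J+1)·Δ·N² = 36/7
  k=2: +1/(2!·1!·1!·2!·0!·1!) = 1/4
  k=3: −1/(3!·0!·0!·1!·1!·2!) = -1/12
Σ = 1/6  ⇒  CG² = 36/7·1/6² = 1/7
CG = +√(1/7) = +0.377964

+0.377964  (= +√(1/7))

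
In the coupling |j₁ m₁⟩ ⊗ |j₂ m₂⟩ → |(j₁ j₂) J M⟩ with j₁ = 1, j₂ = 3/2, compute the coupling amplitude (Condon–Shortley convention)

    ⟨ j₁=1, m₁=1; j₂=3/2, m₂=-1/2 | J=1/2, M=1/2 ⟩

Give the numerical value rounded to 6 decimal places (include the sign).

√[2·2!0!1!/4! · 2!0!1!2!1!0!] = √(2/3)
  +(−1)^0/∏(0,2,0,1,0,0)! = 1/2  (running 1/2)
⟨..|..⟩ = √(2/3)·(1/2) = +0.408248

+√(1/6) = +0.408248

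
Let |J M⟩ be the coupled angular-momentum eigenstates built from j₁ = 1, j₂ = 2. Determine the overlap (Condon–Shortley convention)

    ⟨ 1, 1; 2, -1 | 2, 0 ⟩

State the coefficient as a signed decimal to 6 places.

+√(1/2) ≈ +0.707107

√[5·1!1!3!/6! · 2!0!1!3!2!2!] = √(2)
  +(−1)^0/∏(0,1,0,1,1,2)! = 1/2  (running 1/2)
⟨..|..⟩ = √(2)·(1/2) = +0.707107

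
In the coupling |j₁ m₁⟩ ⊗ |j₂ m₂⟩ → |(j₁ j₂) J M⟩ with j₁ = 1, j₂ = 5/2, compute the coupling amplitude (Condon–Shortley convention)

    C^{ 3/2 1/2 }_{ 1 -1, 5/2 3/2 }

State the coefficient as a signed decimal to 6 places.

+0.632456  (= +√(2/5))

j₁+j₂−J=2  J+j₁−j₂=0  J−j₁+j₂=3  j₁+j₂+J+1=6
(j₁±m₁, j₂±m₂, J±M) = (0,2,4,1,2,1)
P² = 32/5
sum k=2..2:
  [2] +1/4 = 1/4
S = 1/4
C² = P²·S² = 2/5 ; C = +0.632456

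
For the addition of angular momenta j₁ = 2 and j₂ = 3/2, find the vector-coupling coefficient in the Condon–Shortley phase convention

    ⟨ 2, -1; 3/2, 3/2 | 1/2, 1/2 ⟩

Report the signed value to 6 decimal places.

√[2·3!1!0!/5! · 1!3!3!0!1!0!] = √(18/5)
  +(−1)^3/∏(3,0,0,0,1,0)! = -1/6  (running -1/6)
⟨..|..⟩ = √(18/5)·(-1/6) = -0.316228

-0.316228  (= −√(1/10))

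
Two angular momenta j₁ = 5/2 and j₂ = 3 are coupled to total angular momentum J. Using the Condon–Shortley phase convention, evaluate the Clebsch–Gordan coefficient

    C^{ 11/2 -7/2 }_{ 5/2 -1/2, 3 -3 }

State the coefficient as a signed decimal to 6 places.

j₁+j₂−J=0  J+j₁−j₂=5  J−j₁+j₂=6  j₁+j₂+J+1=12
(j₁±m₁, j₂±m₂, J±M) = (2,3,0,6,2,9)
P² = 149299200/11
sum k=0..0:
  [0] +1/8640 = 1/8640
S = 1/8640
C² = P²·S² = 2/11 ; C = +0.426401

+0.426401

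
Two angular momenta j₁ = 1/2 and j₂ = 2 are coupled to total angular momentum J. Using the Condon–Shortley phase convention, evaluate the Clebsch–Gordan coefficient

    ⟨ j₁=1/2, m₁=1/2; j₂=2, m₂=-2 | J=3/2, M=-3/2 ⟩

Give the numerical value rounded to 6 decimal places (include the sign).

j₁+j₂−J=1  J+j₁−j₂=0  J−j₁+j₂=3  j₁+j₂+J+1=5
(j₁±m₁, j₂±m₂, J±M) = (1,0,0,4,0,3)
P² = 144/5
sum k=0..0:
  [0] +1/6 = 1/6
S = 1/6
C² = P²·S² = 4/5 ; C = +0.894427

+√(4/5) = +0.894427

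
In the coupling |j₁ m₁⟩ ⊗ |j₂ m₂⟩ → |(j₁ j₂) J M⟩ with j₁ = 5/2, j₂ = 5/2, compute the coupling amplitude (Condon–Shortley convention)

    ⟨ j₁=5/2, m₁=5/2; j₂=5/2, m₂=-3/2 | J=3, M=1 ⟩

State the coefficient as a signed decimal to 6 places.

+√(1/3) = +0.577350

triangle: 2!*3!*3!/9! = 72/362880
(j±m)!: 5!*0!*1!*4!*4!*2! = 138240
prefactor² = (2J+1)*Δ*N² = 192
  k=0: +1/(0!*2!*0!*1!*3!*2!) = 1/24
Σ = 1/24  ⇒  CG² = 192*1/24² = 1/3
CG = +√(1/3) = +0.577350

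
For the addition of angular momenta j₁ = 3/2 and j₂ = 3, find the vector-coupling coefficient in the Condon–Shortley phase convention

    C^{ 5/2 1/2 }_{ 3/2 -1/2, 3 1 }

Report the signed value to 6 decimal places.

-0.119523

triangle: 2!·1!·4!/8! = 48/40320
(j±m)!: 1!·2!·4!·2!·3!·2! = 1152
prefactor² = (2J+1)·Δ·N² = 288/35
  k=1: −1/(1!·1!·1!·3!·0!·1!) = -1/6
  k=2: +1/(2!·0!·0!·2!·1!·2!) = 1/8
Σ = -1/24  ⇒  CG² = 288/35·(-1/24)² = 1/70
CG = −√(1/70) = -0.119523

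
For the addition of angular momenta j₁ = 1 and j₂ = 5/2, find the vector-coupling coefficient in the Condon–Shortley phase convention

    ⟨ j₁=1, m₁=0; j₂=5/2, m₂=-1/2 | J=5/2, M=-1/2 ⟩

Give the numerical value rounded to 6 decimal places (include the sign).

√[6·1!1!4!/7! · 1!1!2!3!2!3!] = √(144/35)
  +(−1)^0/∏(0,1,1,2,0,2)! = 1/4  (running 1/4)
  +(−1)^1/∏(1,0,0,1,1,3)! = -1/6  (running 1/12)
⟨..|..⟩ = √(144/35)·(1/12) = +0.169031

+0.169031  (= +√(1/35))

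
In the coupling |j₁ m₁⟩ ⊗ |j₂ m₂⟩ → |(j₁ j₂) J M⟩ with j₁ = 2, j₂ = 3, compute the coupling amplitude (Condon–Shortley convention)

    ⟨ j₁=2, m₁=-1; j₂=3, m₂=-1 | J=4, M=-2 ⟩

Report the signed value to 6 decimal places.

-0.188982

triangle: 1!·3!·5!/10! = 720/3628800
(j±m)!: 1!·3!·2!·4!·2!·6! = 414720
prefactor² = (2J+1)·Δ·N² = 5184/7
  k=0: +1/(0!·1!·3!·2!·0!·3!) = 1/72
  k=1: −1/(1!·0!·2!·1!·1!·4!) = -1/48
Σ = -1/144  ⇒  CG² = 5184/7·(-1/144)² = 1/28
CG = −√(1/28) = -0.188982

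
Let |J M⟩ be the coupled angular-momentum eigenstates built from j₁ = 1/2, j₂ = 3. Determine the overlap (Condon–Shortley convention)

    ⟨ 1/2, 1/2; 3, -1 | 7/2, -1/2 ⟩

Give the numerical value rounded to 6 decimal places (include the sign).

+√(3/7) ≈ +0.654654

triangle: 0!*1!*6!/8! = 720/40320
(j±m)!: 1!*0!*2!*4!*3!*4! = 6912
prefactor² = (2J+1)*Δ*N² = 6912/7
  k=0: +1/(0!*0!*0!*2!*1!*4!) = 1/48
Σ = 1/48  ⇒  CG² = 6912/7*1/48² = 3/7
CG = +√(3/7) = +0.654654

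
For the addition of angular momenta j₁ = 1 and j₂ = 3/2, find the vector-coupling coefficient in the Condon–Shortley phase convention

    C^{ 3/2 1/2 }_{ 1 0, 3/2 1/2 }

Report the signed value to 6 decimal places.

−√(1/15) = -0.258199

triangle: 1!·1!·2!/5! = 2/120
(j±m)!: 1!·1!·2!·1!·2!·1! = 4
prefactor² = (2J+1)·Δ·N² = 4/15
  k=0: +1/(0!·1!·1!·2!·0!·0!) = 1/2
  k=1: −1/(1!·0!·0!·1!·1!·1!) = -1
Σ = -1/2  ⇒  CG² = 4/15·(-1/2)² = 1/15
CG = −√(1/15) = -0.258199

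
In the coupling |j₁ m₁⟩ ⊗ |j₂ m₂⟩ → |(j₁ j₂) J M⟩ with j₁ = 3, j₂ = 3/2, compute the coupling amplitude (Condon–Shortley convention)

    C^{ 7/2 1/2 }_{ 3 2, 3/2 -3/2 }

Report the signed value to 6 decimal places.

j₁+j₂−J=1  J+j₁−j₂=5  J−j₁+j₂=2  j₁+j₂+J+1=9
(j₁±m₁, j₂±m₂, J±M) = (5,1,0,3,4,3)
P² = 3840/7
sum k=0..0:
  [0] +1/48 = 1/48
S = 1/48
C² = P²·S² = 5/21 ; C = +0.487950

+√(5/21) = +0.487950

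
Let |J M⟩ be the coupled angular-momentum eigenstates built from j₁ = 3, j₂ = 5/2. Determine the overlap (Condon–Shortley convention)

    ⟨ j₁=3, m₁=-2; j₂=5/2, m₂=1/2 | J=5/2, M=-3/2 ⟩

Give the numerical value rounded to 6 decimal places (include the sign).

√[6·3!3!2!/9! · 1!5!3!2!1!4!] = √(288/7)
  +(−1)^2/∏(2,1,3,1,0,1)! = 1/12  (running 1/12)
  +(−1)^3/∏(3,0,2,0,1,2)! = -1/24  (running 1/24)
⟨..|..⟩ = √(288/7)·(1/24) = +0.267261

+√(1/14) ≈ +0.267261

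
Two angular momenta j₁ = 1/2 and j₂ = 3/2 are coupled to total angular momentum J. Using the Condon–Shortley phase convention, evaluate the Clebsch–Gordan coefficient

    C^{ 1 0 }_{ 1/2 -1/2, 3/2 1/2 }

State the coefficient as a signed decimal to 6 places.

−√(1/2) = -0.707107

triangle: 1!×0!×2!/4! = 2/24
(j±m)!: 0!×1!×2!×1!×1!×1! = 2
prefactor² = (2J+1)×Δ×N² = 1/2
  k=1: −1/(1!×0!×0!×1!×0!×1!) = -1
Σ = -1  ⇒  CG² = 1/2×(-1)² = 1/2
CG = −√(1/2) = -0.707107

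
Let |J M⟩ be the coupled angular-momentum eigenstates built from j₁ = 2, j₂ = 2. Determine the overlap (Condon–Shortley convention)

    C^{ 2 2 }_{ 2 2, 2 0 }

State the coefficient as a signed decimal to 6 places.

+√(2/7) = +0.534522

j₁+j₂−J=2  J+j₁−j₂=2  J−j₁+j₂=2  j₁+j₂+J+1=7
(j₁±m₁, j₂±m₂, J±M) = (4,0,2,2,4,0)
P² = 128/7
sum k=0..0:
  [0] +1/8 = 1/8
S = 1/8
C² = P²·S² = 2/7 ; C = +0.534522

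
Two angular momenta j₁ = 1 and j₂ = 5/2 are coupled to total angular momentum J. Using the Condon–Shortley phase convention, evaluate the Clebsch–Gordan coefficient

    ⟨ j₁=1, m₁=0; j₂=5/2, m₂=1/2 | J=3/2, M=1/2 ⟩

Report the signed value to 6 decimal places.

-0.632456

√[4·2!0!3!/6! · 1!1!3!2!2!1!] = √(8/5)
  +(−1)^1/∏(1,1,0,2,0,1)! = -1/2  (running -1/2)
⟨..|..⟩ = √(8/5)·(-1/2) = -0.632456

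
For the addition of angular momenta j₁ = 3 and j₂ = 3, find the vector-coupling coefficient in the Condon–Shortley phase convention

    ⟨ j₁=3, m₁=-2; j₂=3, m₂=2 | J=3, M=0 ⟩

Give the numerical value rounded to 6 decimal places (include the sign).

−√(1/6) = -0.408248

triangle: 3!×3!×3!/10! = 216/3628800
(j±m)!: 1!×5!×5!×1!×3!×3! = 518400
prefactor² = (2J+1)×Δ×N² = 216
  k=2: +1/(2!×1!×3!×3!×0!×0!) = 1/72
  k=3: −1/(3!×0!×2!×2!×1!×1!) = -1/24
Σ = -1/36  ⇒  CG² = 216×(-1/36)² = 1/6
CG = −√(1/6) = -0.408248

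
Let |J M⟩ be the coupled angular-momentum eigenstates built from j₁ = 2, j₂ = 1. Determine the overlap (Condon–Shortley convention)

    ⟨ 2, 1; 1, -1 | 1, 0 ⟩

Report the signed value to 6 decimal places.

+0.547723  (= +√(3/10))

triangle: 2!·2!·0!/5! = 4/120
(j±m)!: 3!·1!·0!·2!·1!·1! = 12
prefactor² = (2J+1)·Δ·N² = 6/5
  k=0: +1/(0!·2!·1!·0!·1!·0!) = 1/2
Σ = 1/2  ⇒  CG² = 6/5·1/2² = 3/10
CG = +√(3/10) = +0.547723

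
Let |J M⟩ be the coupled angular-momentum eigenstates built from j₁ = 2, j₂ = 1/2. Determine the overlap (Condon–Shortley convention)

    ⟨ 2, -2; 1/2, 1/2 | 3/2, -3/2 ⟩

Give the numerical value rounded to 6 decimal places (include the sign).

triangle: 1!·3!·0!/5! = 6/120
(j±m)!: 0!·4!·1!·0!·0!·3! = 144
prefactor² = (2J+1)·Δ·N² = 144/5
  k=1: −1/(1!·0!·3!·0!·0!·0!) = -1/6
Σ = -1/6  ⇒  CG² = 144/5·(-1/6)² = 4/5
CG = −√(4/5) = -0.894427

-0.894427  (= −√(4/5))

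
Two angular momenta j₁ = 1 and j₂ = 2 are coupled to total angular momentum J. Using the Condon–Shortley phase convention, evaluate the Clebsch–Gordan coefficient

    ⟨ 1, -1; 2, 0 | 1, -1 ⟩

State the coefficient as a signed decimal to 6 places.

j₁+j₂−J=2  J+j₁−j₂=0  J−j₁+j₂=2  j₁+j₂+J+1=5
(j₁±m₁, j₂±m₂, J±M) = (0,2,2,2,0,2)
P² = 8/5
sum k=2..2:
  [2] +1/4 = 1/4
S = 1/4
C² = P²·S² = 1/10 ; C = +0.316228

+0.316228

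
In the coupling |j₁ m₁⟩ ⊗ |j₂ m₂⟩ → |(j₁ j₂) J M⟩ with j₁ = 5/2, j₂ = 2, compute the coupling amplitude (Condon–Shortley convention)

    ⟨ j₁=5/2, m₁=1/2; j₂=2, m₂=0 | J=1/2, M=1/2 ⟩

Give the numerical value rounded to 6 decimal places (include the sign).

j₁+j₂−J=4  J+j₁−j₂=1  J−j₁+j₂=0  j₁+j₂+J+1=6
(j₁±m₁, j₂±m₂, J±M) = (3,2,2,2,1,0)
P² = 16/5
sum k=2..2:
  [2] +1/4 = 1/4
S = 1/4
C² = P²·S² = 1/5 ; C = +0.447214

+√(1/5) ≈ +0.447214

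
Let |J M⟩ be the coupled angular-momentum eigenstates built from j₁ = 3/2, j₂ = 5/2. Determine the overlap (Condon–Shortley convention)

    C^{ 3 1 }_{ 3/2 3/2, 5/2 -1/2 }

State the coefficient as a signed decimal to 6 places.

triangle: 1!·2!·4!/8! = 48/40320
(j±m)!: 3!·0!·2!·3!·4!·2! = 3456
prefactor² = (2J+1)·Δ·N² = 144/5
  k=0: +1/(0!·1!·0!·2!·2!·2!) = 1/8
Σ = 1/8  ⇒  CG² = 144/5·1/8² = 9/20
CG = +√(9/20) = +0.670820

+0.670820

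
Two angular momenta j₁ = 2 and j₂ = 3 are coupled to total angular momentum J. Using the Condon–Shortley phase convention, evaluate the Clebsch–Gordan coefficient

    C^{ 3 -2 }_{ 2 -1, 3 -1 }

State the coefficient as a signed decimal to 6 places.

j₁+j₂−J=2  J+j₁−j₂=2  J−j₁+j₂=4  j₁+j₂+J+1=9
(j₁±m₁, j₂±m₂, J±M) = (1,3,2,4,1,5)
P² = 64
sum k=1..2:
  [1] −1/12 = -1/12
  [2] +1/48 = 1/48
S = -1/16
C² = P²·S² = 1/4 ; C = -0.500000

-0.500000  (= −√(1/4))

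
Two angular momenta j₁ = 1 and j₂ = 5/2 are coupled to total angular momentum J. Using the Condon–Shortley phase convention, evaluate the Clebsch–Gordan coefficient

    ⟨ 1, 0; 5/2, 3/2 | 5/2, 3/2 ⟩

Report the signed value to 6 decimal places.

−√(9/35) = -0.507093

j₁+j₂−J=1  J+j₁−j₂=1  J−j₁+j₂=4  j₁+j₂+J+1=7
(j₁±m₁, j₂±m₂, J±M) = (1,1,4,1,4,1)
P² = 576/35
sum k=0..1:
  [0] +1/24 = 1/24
  [1] −1/6 = -1/6
S = -1/8
C² = P²·S² = 9/35 ; C = -0.507093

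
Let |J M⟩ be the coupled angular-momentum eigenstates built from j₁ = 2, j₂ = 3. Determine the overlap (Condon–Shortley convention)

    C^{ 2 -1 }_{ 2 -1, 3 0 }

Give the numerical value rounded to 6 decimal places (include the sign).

√[5·3!1!3!/8! · 1!3!3!3!1!3!] = √(81/14)
  +(−1)^2/∏(2,1,1,1,0,2)! = 1/4  (running 1/4)
  +(−1)^3/∏(3,0,0,0,1,3)! = -1/36  (running 2/9)
⟨..|..⟩ = √(81/14)·(2/9) = +0.534522

+√(2/7) = +0.534522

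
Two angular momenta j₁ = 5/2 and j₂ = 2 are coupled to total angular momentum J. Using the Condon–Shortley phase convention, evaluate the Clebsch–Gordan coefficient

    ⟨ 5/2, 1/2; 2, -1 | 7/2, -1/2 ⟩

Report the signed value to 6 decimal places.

+√(14/45) ≈ +0.557773

triangle: 1!*4!*3!/9! = 144/362880
(j±m)!: 3!*2!*1!*3!*3!*4! = 10368
prefactor² = (2J+1)*Δ*N² = 1152/35
  k=0: +1/(0!*1!*2!*1!*2!*2!) = 1/8
  k=1: −1/(1!*0!*1!*0!*3!*3!) = -1/36
Σ = 7/72  ⇒  CG² = 1152/35*7/72² = 14/45
CG = +√(14/45) = +0.557773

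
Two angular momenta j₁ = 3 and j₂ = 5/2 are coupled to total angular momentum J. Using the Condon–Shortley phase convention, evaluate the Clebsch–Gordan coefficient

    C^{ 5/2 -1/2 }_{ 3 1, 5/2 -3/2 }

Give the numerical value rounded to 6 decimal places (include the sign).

-0.169031

triangle: 3!*3!*2!/9! = 72/362880
(j±m)!: 4!*2!*1!*4!*2!*3! = 13824
prefactor² = (2J+1)*Δ*N² = 576/35
  k=0: +1/(0!*3!*2!*1!*1!*1!) = 1/12
  k=1: −1/(1!*2!*1!*0!*2!*2!) = -1/8
Σ = -1/24  ⇒  CG² = 576/35*(-1/24)² = 1/35
CG = −√(1/35) = -0.169031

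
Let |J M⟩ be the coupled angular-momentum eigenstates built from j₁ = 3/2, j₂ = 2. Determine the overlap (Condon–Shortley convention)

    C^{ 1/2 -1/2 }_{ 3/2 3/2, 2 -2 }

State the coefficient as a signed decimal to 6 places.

j₁+j₂−J=3  J+j₁−j₂=0  J−j₁+j₂=1  j₁+j₂+J+1=5
(j₁±m₁, j₂±m₂, J±M) = (3,0,0,4,0,1)
P² = 72/5
sum k=0..0:
  [0] +1/6 = 1/6
S = 1/6
C² = P²·S² = 2/5 ; C = +0.632456

+0.632456  (= +√(2/5))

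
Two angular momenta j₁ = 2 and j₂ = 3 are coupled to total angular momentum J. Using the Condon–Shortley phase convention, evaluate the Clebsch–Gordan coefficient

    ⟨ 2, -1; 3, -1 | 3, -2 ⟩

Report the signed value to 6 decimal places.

−√(1/4) ≈ -0.500000

√[7·2!2!4!/9! · 1!3!2!4!1!5!] = √(64)
  +(−1)^1/∏(1,1,2,1,0,3)! = -1/12  (running -1/12)
  +(−1)^2/∏(2,0,1,0,1,4)! = 1/48  (running -1/16)
⟨..|..⟩ = √(64)·(-1/16) = -0.500000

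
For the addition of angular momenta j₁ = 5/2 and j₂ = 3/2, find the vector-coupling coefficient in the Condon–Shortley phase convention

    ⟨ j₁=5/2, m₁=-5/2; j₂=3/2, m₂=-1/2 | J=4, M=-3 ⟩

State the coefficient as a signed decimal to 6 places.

+0.612372  (= +√(3/8))

triangle: 0!×5!×3!/9! = 720/362880
(j±m)!: 0!×5!×1!×2!×1!×7! = 1209600
prefactor² = (2J+1)×Δ×N² = 21600
  k=0: +1/(0!×0!×5!×1!×0!×2!) = 1/240
Σ = 1/240  ⇒  CG² = 21600×1/240² = 3/8
CG = +√(3/8) = +0.612372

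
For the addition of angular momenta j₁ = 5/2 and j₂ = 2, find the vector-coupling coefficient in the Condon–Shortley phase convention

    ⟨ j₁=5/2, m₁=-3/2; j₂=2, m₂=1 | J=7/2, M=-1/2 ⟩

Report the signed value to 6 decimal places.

√[8·1!4!3!/9! · 1!4!3!1!3!4!] = √(2304/35)
  +(−1)^0/∏(0,1,4,3,0,0)! = 1/144  (running 1/144)
  +(−1)^1/∏(1,0,3,2,1,1)! = -1/12  (running -11/144)
⟨..|..⟩ = √(2304/35)·(-11/144) = -0.619780

-0.619780  (= −√(121/315))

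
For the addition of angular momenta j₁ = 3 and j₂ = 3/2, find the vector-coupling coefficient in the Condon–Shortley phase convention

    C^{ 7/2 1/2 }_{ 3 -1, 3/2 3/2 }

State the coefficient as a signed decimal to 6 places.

-0.617213

√[8·1!5!2!/9! · 2!4!3!0!4!3!] = √(1536/7)
  +(−1)^1/∏(1,0,3,2,2,0)! = -1/24  (running -1/24)
⟨..|..⟩ = √(1536/7)·(-1/24) = -0.617213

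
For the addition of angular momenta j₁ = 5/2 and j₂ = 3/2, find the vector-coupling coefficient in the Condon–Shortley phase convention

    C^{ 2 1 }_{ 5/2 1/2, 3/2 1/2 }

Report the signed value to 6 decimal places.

triangle: 2!*3!*1!/7! = 12/5040
(j±m)!: 3!*2!*2!*1!*3!*1! = 144
prefactor² = (2J+1)*Δ*N² = 12/7
  k=1: −1/(1!*1!*1!*1!*2!*0!) = -1/2
  k=2: +1/(2!*0!*0!*0!*3!*1!) = 1/12
Σ = -5/12  ⇒  CG² = 12/7*(-5/12)² = 25/84
CG = −√(25/84) = -0.545545

−√(25/84) = -0.545545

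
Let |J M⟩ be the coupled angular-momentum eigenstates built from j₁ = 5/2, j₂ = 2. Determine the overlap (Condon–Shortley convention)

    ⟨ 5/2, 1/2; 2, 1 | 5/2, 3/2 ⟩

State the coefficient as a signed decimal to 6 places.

-0.414039  (= −√(6/35))

j₁+j₂−J=2  J+j₁−j₂=3  J−j₁+j₂=2  j₁+j₂+J+1=8
(j₁±m₁, j₂±m₂, J±M) = (3,2,3,1,4,1)
P² = 216/35
sum k=1..2:
  [1] −1/4 = -1/4
  [2] +1/12 = 1/12
S = -1/6
C² = P²·S² = 6/35 ; C = -0.414039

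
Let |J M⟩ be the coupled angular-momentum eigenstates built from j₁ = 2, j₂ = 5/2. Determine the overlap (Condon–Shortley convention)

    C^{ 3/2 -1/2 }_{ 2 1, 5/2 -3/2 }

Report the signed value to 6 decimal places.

−√(2/105) = -0.138013

j₁+j₂−J=3  J+j₁−j₂=1  J−j₁+j₂=2  j₁+j₂+J+1=7
(j₁±m₁, j₂±m₂, J±M) = (3,1,1,4,1,2)
P² = 96/35
sum k=0..1:
  [0] +1/6 = 1/6
  [1] −1/4 = -1/4
S = -1/12
C² = P²·S² = 2/105 ; C = -0.138013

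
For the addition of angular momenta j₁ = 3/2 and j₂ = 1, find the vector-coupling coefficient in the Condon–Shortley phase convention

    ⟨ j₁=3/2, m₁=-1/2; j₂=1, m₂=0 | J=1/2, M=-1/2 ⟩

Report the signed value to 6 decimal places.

−√(1/3) = -0.577350

j₁+j₂−J=2  J+j₁−j₂=1  J−j₁+j₂=0  j₁+j₂+J+1=4
(j₁±m₁, j₂±m₂, J±M) = (1,2,1,1,0,1)
P² = 1/3
sum k=1..1:
  [1] −1/1 = -1
S = -1
C² = P²·S² = 1/3 ; C = -0.577350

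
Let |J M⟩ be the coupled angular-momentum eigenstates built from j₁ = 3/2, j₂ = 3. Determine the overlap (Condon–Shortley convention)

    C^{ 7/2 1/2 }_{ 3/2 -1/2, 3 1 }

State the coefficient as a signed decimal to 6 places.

j₁+j₂−J=1  J+j₁−j₂=2  J−j₁+j₂=5  j₁+j₂+J+1=9
(j₁±m₁, j₂±m₂, J±M) = (1,2,4,2,4,3)
P² = 512/7
sum k=0..1:
  [0] +1/48 = 1/48
  [1] −1/12 = -1/12
S = -1/16
C² = P²·S² = 2/7 ; C = -0.534522

−√(2/7) ≈ -0.534522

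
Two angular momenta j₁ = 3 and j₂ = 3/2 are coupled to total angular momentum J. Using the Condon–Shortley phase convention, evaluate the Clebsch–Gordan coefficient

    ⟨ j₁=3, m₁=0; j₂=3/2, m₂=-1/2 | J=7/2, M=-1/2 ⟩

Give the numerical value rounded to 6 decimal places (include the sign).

+√(2/21) = +0.308607

j₁+j₂−J=1  J+j₁−j₂=5  J−j₁+j₂=2  j₁+j₂+J+1=9
(j₁±m₁, j₂±m₂, J±M) = (3,3,1,2,3,4)
P² = 384/7
sum k=0..1:
  [0] +1/12 = 1/12
  [1] −1/24 = -1/24
S = 1/24
C² = P²·S² = 2/21 ; C = +0.308607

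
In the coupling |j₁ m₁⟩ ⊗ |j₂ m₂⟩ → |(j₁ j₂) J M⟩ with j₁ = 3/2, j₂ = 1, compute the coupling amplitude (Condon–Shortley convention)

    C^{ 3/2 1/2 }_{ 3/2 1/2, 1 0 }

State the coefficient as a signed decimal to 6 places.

+√(1/15) = +0.258199

√[4·1!2!1!/5! · 2!1!1!1!2!1!] = √(4/15)
  +(−1)^0/∏(0,1,1,1,1,0)! = 1  (running 1)
  +(−1)^1/∏(1,0,0,0,2,1)! = -1/2  (running 1/2)
⟨..|..⟩ = √(4/15)·(1/2) = +0.258199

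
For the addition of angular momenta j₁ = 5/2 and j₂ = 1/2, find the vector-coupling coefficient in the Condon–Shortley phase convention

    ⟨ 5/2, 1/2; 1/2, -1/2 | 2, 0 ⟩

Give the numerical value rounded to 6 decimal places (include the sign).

+√(1/2) ≈ +0.707107

j₁+j₂−J=1  J+j₁−j₂=4  J−j₁+j₂=0  j₁+j₂+J+1=6
(j₁±m₁, j₂±m₂, J±M) = (3,2,0,1,2,2)
P² = 8
sum k=0..0:
  [0] +1/4 = 1/4
S = 1/4
C² = P²·S² = 1/2 ; C = +0.707107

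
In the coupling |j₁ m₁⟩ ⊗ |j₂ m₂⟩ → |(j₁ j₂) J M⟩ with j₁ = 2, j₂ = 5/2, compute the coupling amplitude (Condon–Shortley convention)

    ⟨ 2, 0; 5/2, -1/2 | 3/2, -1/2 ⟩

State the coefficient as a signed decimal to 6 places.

-0.239046  (= −√(2/35))

√[4·3!1!2!/7! · 2!2!2!3!1!2!] = √(32/35)
  +(−1)^1/∏(1,2,1,1,0,1)! = -1/2  (running -1/2)
  +(−1)^2/∏(2,1,0,0,1,2)! = 1/4  (running -1/4)
⟨..|..⟩ = √(32/35)·(-1/4) = -0.239046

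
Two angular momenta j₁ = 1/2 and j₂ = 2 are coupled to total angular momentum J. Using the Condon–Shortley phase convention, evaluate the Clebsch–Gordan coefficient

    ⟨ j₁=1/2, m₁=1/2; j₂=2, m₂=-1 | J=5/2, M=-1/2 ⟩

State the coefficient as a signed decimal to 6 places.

+0.632456  (= +√(2/5))

j₁+j₂−J=0  J+j₁−j₂=1  J−j₁+j₂=4  j₁+j₂+J+1=6
(j₁±m₁, j₂±m₂, J±M) = (1,0,1,3,2,3)
P² = 72/5
sum k=0..0:
  [0] +1/6 = 1/6
S = 1/6
C² = P²·S² = 2/5 ; C = +0.632456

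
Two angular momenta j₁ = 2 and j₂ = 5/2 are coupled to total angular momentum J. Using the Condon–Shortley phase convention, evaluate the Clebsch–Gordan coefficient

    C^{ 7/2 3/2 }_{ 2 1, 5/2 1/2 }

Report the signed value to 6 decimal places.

+0.308607

j₁+j₂−J=1  J+j₁−j₂=3  J−j₁+j₂=4  j₁+j₂+J+1=9
(j₁±m₁, j₂±m₂, J±M) = (3,1,3,2,5,2)
P² = 384/7
sum k=0..1:
  [0] +1/12 = 1/12
  [1] −1/24 = -1/24
S = 1/24
C² = P²·S² = 2/21 ; C = +0.308607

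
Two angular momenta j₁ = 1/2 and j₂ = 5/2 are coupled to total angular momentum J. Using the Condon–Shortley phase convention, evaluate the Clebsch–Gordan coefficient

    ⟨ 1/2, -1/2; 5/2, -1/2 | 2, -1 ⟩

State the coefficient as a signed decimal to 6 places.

-0.577350

√[5·1!0!4!/6! · 0!1!2!3!1!3!] = √(12)
  +(−1)^1/∏(1,0,0,1,0,3)! = -1/6  (running -1/6)
⟨..|..⟩ = √(12)·(-1/6) = -0.577350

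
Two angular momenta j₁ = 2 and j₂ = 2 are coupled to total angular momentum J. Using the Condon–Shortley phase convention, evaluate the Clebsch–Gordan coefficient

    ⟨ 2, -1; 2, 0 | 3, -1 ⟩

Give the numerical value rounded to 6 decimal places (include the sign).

√[7·1!3!3!/8! · 1!3!2!2!2!4!] = √(36/5)
  +(−1)^0/∏(0,1,3,2,0,1)! = 1/12  (running 1/12)
  +(−1)^1/∏(1,0,2,1,1,2)! = -1/4  (running -1/6)
⟨..|..⟩ = √(36/5)·(-1/6) = -0.447214

-0.447214  (= −√(1/5))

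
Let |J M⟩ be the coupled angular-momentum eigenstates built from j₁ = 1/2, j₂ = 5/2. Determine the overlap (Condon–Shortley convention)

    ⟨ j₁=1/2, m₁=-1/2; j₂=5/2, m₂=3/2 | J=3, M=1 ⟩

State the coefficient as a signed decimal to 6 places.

√[7·0!1!5!/7! · 0!1!4!1!4!2!] = √(192)
  +(−1)^0/∏(0,0,1,4,0,1)! = 1/24  (running 1/24)
⟨..|..⟩ = √(192)·(1/24) = +0.577350

+√(1/3) ≈ +0.577350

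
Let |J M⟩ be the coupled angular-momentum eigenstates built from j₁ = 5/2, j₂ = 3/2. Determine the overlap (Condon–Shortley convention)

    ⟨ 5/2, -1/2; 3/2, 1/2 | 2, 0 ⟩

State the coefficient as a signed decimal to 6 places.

√[5·2!3!1!/7! · 2!3!2!1!2!2!] = √(8/7)
  +(−1)^1/∏(1,1,2,1,1,0)! = -1/2  (running -1/2)
  +(−1)^2/∏(2,0,1,0,2,1)! = 1/4  (running -1/4)
⟨..|..⟩ = √(8/7)·(-1/4) = -0.267261

−√(1/14) ≈ -0.267261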